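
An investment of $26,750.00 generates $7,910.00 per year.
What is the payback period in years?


Formula: Payback = investment / annual cash flow
Substituting: Payback = $26,750.00 / $7,910.00
Payback = 3.3818 years

3.3818 years


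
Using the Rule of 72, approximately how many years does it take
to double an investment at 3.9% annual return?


Formula: Years ≈ 72 / r
Substituting: Years ≈ 72 / 3.9
Years ≈ 18.5

18.5 years


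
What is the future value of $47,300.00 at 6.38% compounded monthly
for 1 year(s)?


Formula: FV = P * (1 + r/m)^(m*t)
Period rate: r/m = 0.0638 / 12 = 0.005317
Total periods: m*t = 12 * 1 = 12
Growth factor: (1 + 0.005317)^12 = 1.065699
FV = $47,300.00 * 1.065699 = $50,407.57

$50,407.57


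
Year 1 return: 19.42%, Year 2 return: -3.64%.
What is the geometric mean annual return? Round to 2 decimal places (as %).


Formula: Geometric mean = ((1+r1)*(1+r2))^(1/2) - 1
Product: (1 + 0.1942) * (1 + -0.0364) = 1.1942 * 0.9636 = 1.150731
Square root: 1.150731^0.5 = 1.072721
Geometric mean = 1.072721 - 1 = 0.072721
As percentage: 7.27%

7.27%


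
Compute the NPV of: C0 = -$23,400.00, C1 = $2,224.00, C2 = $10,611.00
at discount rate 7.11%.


Formula: NPV = C0 + C1/(1+r) + C2/(1+r)^2
Discount C1: $2,224.00 / (1 + 0.0711) = $2,076.37
Discount C2: $10,611.00 / (1 + 0.0711)^2 = $9,249.03
NPV = -$23,400.00 + $2,076.37 + $9,249.03 = -$12,074.60

-$12,074.60


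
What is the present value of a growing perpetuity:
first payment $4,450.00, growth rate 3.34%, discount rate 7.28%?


Formula: PV = C / (r - g)
Spread: r - g = 0.0728 - 0.0334 = 0.0394
Substituting: PV = $4,450.00 / 0.0394
PV = $112,944.16

$112,944.16


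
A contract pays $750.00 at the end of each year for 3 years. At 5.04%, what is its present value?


Formula: PV = PMT * (1 - (1+r)^(-n)) / r
Discount factor: (1 + 0.0504)^(-3) = 0.862851
Bracket: 1 - 0.862851 = 0.137149
PV = $750.00 * 0.137149 / 0.0504 = $2,040.91

$2,040.91


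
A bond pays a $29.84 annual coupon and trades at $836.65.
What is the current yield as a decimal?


Formula: Current yield = annual coupon / price
Substituting: CY = $29.84 / $836.65
CY = 0.035666

0.035666


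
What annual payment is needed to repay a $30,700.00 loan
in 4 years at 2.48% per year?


Formula: PMT = PV * r / (1 - (1+r)^(-n))
Denominator: 1 - (1 + 0.0248)^(-4) = 0.093342
Numerator: $30,700.00 * 0.0248 = 761.36
PMT = 761.36 / 0.093342 = $8,156.68

$8,156.68


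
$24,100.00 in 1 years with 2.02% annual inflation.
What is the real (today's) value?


Formula: Real value = nominal / (1 + inflation)^years
Price level: (1 + 0.0202)^1 = 1.0202
Real value = $24,100.00 / 1.0202 = $23,622.82

$23,622.82


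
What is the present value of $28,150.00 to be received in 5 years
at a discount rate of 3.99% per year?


Formula: PV = FV / (1 + r)^n
Substituting: PV = $28,150.00 / (1 + 0.0399)^5
Discount factor: (1.0399)^5 = 1.216068
PV = $28,150.00 / 1.216068 = $23,148.37

$23,148.37


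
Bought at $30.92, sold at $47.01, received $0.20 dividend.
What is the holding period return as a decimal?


Formula: HPR = (P1 - P0 + D) / P0
Gain: $47.01 - $30.92 + $0.20 = $16.29
HPR = $16.29 / $30.92 = 0.5268

0.5268


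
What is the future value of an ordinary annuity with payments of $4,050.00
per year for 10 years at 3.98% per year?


Formula: FV = PMT * ((1+r)^n - 1) / r
Growth factor: (1 + 0.0398)^10 = 1.4774
Numerator: 1.4774 - 1 = 0.4774
FV = $4,050.00 * 0.4774 / 0.0398 = $48,579.66

$48,579.66


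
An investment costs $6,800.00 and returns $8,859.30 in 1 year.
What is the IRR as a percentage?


Formula: IRR = C1/C0 - 1
Substituting: IRR = $8,859.30 / $6,800.00 - 1
Ratio: 1.302838 - 1 = 0.302838
IRR = 30.2838%

30.2838%


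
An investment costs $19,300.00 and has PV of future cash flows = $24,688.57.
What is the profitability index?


Formula: PI = PV(cash flows) / initial investment
Substituting: PI = $24,688.57 / $19,300.00
PI = 1.2792

1.2792


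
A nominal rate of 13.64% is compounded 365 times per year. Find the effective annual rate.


Formula: EAR = (1 + r/m)^m - 1
Period rate: r/m = 0.1364 / 365 = 0.000374
Compounding: (1 + 0.000374)^365 = 1.146111
EAR = 1.146111 - 1 = 0.146111

0.146111


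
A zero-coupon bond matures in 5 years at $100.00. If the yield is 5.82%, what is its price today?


Formula: Price = FV / (1 + r)^n
Substituting: Price = $100.00 / (1 + 0.0582)^5
Discount factor: (1.0582)^5 = 1.326902
Price = $100.00 / 1.326902 = $75.36

$75.36


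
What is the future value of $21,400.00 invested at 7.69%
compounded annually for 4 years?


Formula: FV = P * (1 + r)^n
Substituting: FV = $21,400.00 * (1 + 0.0769)^4
Growth factor: (1.0769)^4 = 1.344936
FV = $21,400.00 * 1.344936 = $28,781.62

$28,781.62


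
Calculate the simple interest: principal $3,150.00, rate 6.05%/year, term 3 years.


Formula: I = P * r * t
Substituting: I = $3,150.00 * 0.0605 * 3
Step: I = $3,150.00 * 0.1815
I = $571.73

$571.73


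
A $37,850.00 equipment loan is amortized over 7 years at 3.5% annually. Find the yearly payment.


Formula: PMT = PV * r / (1 - (1+r)^(-n))
Denominator: 1 - (1 + 0.035)^(-7) = 0.214009
Numerator: $37,850.00 * 0.035 = 1324.75
PMT = 1324.75 / 0.214009 = $6,190.16

$6,190.16


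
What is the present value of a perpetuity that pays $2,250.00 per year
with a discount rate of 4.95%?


Formula: PV = C / r
Substituting: PV = $2,250.00 / 0.0495
PV = $45,454.55

$45,454.55


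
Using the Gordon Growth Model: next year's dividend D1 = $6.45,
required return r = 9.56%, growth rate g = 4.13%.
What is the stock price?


Formula: P = D1 / (r - g)
Spread: r - g = 0.0956 - 0.0413 = 0.0543
Substituting: P = $6.45 / 0.0543
P = $118.78

$118.78


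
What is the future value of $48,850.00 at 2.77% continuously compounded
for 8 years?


Formula: FV = P * e^(r*t)
Exponent: r*t = 0.0277 * 8 = 0.2216
e^(0.2216) = 1.248072
FV = $48,850.00 * 1.248072 = $60,968.32

$60,968.32


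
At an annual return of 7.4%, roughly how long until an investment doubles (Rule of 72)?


Formula: Years ≈ 72 / r
Substituting: Years ≈ 72 / 7.4
Years ≈ 9.7

9.7 years


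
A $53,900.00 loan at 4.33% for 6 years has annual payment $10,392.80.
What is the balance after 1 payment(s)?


Formula: Balance = PV*(1+r)^k - PMT*((1+r)^k - 1)/r
Growth: (1 + 0.0433)^1 = 1.0433
Accumulated factor: ((1+r)^k - 1)/r = 1.0
Balance = $53,900.00 * 1.0433 - $10,392.80 * 1.0
Balance = $45,841.07

$45,841.07


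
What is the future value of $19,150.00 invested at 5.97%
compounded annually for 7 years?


Formula: FV = P * (1 + r)^n
Substituting: FV = $19,150.00 * (1 + 0.0597)^7
Growth factor: (1.0597)^7 = 1.500654
FV = $19,150.00 * 1.500654 = $28,737.52

$28,737.52


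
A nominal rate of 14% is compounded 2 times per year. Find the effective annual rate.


Formula: EAR = (1 + r/m)^m - 1
Period rate: r/m = 0.14 / 2 = 0.07
Compounding: (1 + 0.07)^2 = 1.1449
EAR = 1.1449 - 1 = 0.1449

0.1449


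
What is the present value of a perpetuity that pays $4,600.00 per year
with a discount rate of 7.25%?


Formula: PV = C / r
Substituting: PV = $4,600.00 / 0.0725
PV = $63,448.28

$63,448.28


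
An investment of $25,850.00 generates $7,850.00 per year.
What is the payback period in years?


Formula: Payback = investment / annual cash flow
Substituting: Payback = $25,850.00 / $7,850.00
Payback = 3.293 years

3.293 years


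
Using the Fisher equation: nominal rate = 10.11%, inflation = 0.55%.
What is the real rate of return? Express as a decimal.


Formula: (1 + r_real) = (1 + r_nom) / (1 + inflation)
Substituting: (1 + r_real) = 1.1011 / 1.0055
(1 + r_real) = 1.095077
r_real = 1.095077 - 1 = 0.095077

0.095077


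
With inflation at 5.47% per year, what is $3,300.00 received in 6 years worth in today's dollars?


Formula: Real value = nominal / (1 + inflation)^years
Price level: (1 + 0.0547)^6 = 1.376492
Real value = $3,300.00 / 1.376492 = $2,397.40

$2,397.40


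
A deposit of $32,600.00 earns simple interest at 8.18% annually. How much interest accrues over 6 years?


Formula: I = P * r * t
Substituting: I = $32,600.00 * 0.0818 * 6
Step: I = $32,600.00 * 0.4908
I = $16,000.08

$16,000.08


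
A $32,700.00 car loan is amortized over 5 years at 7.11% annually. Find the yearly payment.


Formula: PMT = PV * r / (1 - (1+r)^(-n))
Denominator: 1 - (1 + 0.0711)^(-5) = 0.290667
Numerator: $32,700.00 * 0.0711 = 2324.97
PMT = 2324.97 / 0.290667 = $7,998.73

$7,998.73


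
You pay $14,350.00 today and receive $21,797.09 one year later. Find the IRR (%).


Formula: IRR = C1/C0 - 1
Substituting: IRR = $21,797.09 / $14,350.00 - 1
Ratio: 1.518961 - 1 = 0.518961
IRR = 51.8961%

51.8961%


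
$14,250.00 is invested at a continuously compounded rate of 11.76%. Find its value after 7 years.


Formula: FV = P * e^(r*t)
Exponent: r*t = 0.1176 * 7 = 0.8232
e^(0.8232) = 2.277777
FV = $14,250.00 * 2.277777 = $32,458.32

$32,458.32


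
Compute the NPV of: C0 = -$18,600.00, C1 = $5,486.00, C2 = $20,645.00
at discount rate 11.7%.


Formula: NPV = C0 + C1/(1+r) + C2/(1+r)^2
Discount C1: $5,486.00 / (1 + 0.117) = $4,911.37
Discount C2: $20,645.00 / (1 + 0.117)^2 = $16,546.59
NPV = -$18,600.00 + $4,911.37 + $16,546.59 = $2,857.96

$2,857.96


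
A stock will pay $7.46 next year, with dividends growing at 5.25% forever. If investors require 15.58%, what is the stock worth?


Formula: P = D1 / (r - g)
Spread: r - g = 0.1558 - 0.0525 = 0.1033
Substituting: P = $7.46 / 0.1033
P = $72.22

$72.22


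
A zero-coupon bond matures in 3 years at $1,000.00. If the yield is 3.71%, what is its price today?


Formula: Price = FV / (1 + r)^n
Substituting: Price = $1,000.00 / (1 + 0.0371)^3
Discount factor: (1.0371)^3 = 1.11548
Price = $1,000.00 / 1.11548 = $896.47

$896.47


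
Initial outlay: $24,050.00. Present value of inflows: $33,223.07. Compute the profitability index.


Formula: PI = PV(cash flows) / initial investment
Substituting: PI = $33,223.07 / $24,050.00
PI = 1.3814

1.3814


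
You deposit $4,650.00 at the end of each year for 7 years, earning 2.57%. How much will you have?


Formula: FV = PMT * ((1+r)^n - 1) / r
Growth factor: (1 + 0.0257)^7 = 1.19438
Numerator: 1.19438 - 1 = 0.19438
FV = $4,650.00 * 0.19438 / 0.0257 = $35,169.91

$35,169.91


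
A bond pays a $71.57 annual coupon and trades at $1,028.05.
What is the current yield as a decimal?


Formula: Current yield = annual coupon / price
Substituting: CY = $71.57 / $1,028.05
CY = 0.069617

0.069617


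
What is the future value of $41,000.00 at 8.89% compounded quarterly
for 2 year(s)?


Formula: FV = P * (1 + r/m)^(m*t)
Period rate: r/m = 0.0889 / 4 = 0.022225
Total periods: m*t = 4 * 2 = 8
Growth factor: (1 + 0.022225)^8 = 1.192263
FV = $41,000.00 * 1.192263 = $48,882.77

$48,882.77


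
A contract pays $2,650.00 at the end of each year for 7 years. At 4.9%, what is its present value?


Formula: PV = PMT * (1 - (1+r)^(-n)) / r
Discount factor: (1 + 0.049)^(-7) = 0.715437
Bracket: 1 - 0.715437 = 0.284563
PV = $2,650.00 * 0.284563 / 0.049 = $15,389.62

$15,389.62


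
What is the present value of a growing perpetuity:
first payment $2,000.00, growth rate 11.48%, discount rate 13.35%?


Formula: PV = C / (r - g)
Spread: r - g = 0.1335 - 0.1148 = 0.0187
Substituting: PV = $2,000.00 / 0.0187
PV = $106,951.87

$106,951.87


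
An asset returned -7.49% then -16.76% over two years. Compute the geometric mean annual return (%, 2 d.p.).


Formula: Geometric mean = ((1+r1)*(1+r2))^(1/2) - 1
Product: (1 + -0.0749) * (1 + -0.1676) = 0.9251 * 0.8324 = 0.770053
Square root: 0.770053^0.5 = 0.877527
Geometric mean = 0.877527 - 1 = -0.122473
As percentage: -12.25%

-12.25%


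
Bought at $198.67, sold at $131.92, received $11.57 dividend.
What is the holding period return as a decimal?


Formula: HPR = (P1 - P0 + D) / P0
Gain: $131.92 - $198.67 + $11.57 = -$55.18
HPR = -$55.18 / $198.67 = -0.2777

-0.2777


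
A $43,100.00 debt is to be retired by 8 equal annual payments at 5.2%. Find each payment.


Formula: PMT = PV * r / (1 - (1+r)^(-n))
Denominator: 1 - (1 + 0.052)^(-8) = 0.333387
Numerator: $43,100.00 * 0.052 = 2241.2
PMT = 2241.2 / 0.333387 = $6,722.53

$6,722.53


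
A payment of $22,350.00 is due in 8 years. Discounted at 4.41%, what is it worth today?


Formula: PV = FV / (1 + r)^n
Substituting: PV = $22,350.00 / (1 + 0.0441)^8
Discount factor: (1.0441)^8 = 1.412332
PV = $22,350.00 / 1.412332 = $15,824.89

$15,824.89


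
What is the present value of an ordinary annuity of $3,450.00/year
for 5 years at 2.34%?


Formula: PV = PMT * (1 - (1+r)^(-n)) / r
Discount factor: (1 + 0.0234)^(-5) = 0.890785
Bracket: 1 - 0.890785 = 0.109215
PV = $3,450.00 * 0.109215 / 0.0234 = $16,102.20

$16,102.20


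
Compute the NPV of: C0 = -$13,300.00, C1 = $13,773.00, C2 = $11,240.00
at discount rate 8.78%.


Formula: NPV = C0 + C1/(1+r) + C2/(1+r)^2
Discount C1: $13,773.00 / (1 + 0.0878) = $12,661.33
Discount C2: $11,240.00 / (1 + 0.0878)^2 = $9,498.79
NPV = -$13,300.00 + $12,661.33 + $9,498.79 = $8,860.12

$8,860.12


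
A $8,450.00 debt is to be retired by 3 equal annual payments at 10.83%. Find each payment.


Formula: PMT = PV * r / (1 - (1+r)^(-n))
Denominator: 1 - (1 + 0.1083)^(-3) = 0.265439
Numerator: $8,450.00 * 0.1083 = 915.135
PMT = 915.135 / 0.265439 = $3,447.63

$3,447.63


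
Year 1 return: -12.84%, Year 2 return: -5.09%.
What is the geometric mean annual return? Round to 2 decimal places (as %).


Formula: Geometric mean = ((1+r1)*(1+r2))^(1/2) - 1
Product: (1 + -0.1284) * (1 + -0.0509) = 0.8716 * 0.9491 = 0.827236
Square root: 0.827236^0.5 = 0.909525
Geometric mean = 0.909525 - 1 = -0.090475
As percentage: -9.05%

-9.05%


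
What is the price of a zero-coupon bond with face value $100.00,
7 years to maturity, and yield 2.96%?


Formula: Price = FV / (1 + r)^n
Substituting: Price = $100.00 / (1 + 0.0296)^7
Discount factor: (1.0296)^7 = 1.226534
Price = $100.00 / 1.226534 = $81.53

$81.53


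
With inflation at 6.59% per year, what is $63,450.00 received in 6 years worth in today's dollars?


Formula: Real value = nominal / (1 + inflation)^years
Price level: (1 + 0.0659)^6 = 1.466556
Real value = $63,450.00 / 1.466556 = $43,264.62

$43,264.62


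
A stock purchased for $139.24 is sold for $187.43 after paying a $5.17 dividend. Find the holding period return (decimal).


Formula: HPR = (P1 - P0 + D) / P0
Gain: $187.43 - $139.24 + $5.17 = $53.36
HPR = $53.36 / $139.24 = 0.3832

0.3832


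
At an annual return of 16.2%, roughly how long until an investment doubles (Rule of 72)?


Formula: Years ≈ 72 / r
Substituting: Years ≈ 72 / 16.2
Years ≈ 4.4

4.4 years


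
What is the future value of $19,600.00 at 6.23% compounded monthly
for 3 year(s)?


Formula: FV = P * (1 + r/m)^(m*t)
Period rate: r/m = 0.0623 / 12 = 0.005192
Total periods: m*t = 12 * 3 = 36
Growth factor: (1 + 0.005192)^36 = 1.204924
FV = $19,600.00 * 1.204924 = $23,616.51

$23,616.51


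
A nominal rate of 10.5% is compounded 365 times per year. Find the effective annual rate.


Formula: EAR = (1 + r/m)^m - 1
Period rate: r/m = 0.105 / 365 = 0.000288
Compounding: (1 + 0.000288)^365 = 1.110694
EAR = 1.110694 - 1 = 0.110694

0.110694


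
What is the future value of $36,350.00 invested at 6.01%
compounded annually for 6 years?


Formula: FV = P * (1 + r)^n
Substituting: FV = $36,350.00 * (1 + 0.0601)^6
Growth factor: (1.0601)^6 = 1.419322
FV = $36,350.00 * 1.419322 = $51,592.36

$51,592.36


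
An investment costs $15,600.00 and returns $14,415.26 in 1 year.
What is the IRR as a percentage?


Formula: IRR = C1/C0 - 1
Substituting: IRR = $14,415.26 / $15,600.00 - 1
Ratio: 0.924055 - 1 = -0.075945
IRR = -7.5945%

-7.5945%


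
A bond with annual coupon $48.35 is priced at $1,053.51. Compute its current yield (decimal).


Formula: Current yield = annual coupon / price
Substituting: CY = $48.35 / $1,053.51
CY = 0.045894

0.045894


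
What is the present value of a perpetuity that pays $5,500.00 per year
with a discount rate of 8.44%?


Formula: PV = C / r
Substituting: PV = $5,500.00 / 0.0844
PV = $65,165.88

$65,165.88


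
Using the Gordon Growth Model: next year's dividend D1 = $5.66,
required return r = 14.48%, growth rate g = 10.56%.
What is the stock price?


Formula: P = D1 / (r - g)
Spread: r - g = 0.1448 - 0.1056 = 0.0392
Substituting: P = $5.66 / 0.0392
P = $144.39

$144.39


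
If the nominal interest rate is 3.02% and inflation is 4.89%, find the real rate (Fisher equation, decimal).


Formula: (1 + r_real) = (1 + r_nom) / (1 + inflation)
Substituting: (1 + r_real) = 1.0302 / 1.0489
(1 + r_real) = 0.982172
r_real = 0.982172 - 1 = -0.017828

-0.017828


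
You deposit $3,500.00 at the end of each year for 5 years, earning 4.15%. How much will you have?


Formula: FV = PMT * ((1+r)^n - 1) / r
Growth factor: (1 + 0.0415)^5 = 1.225452
Numerator: 1.225452 - 1 = 0.225452
FV = $3,500.00 * 0.225452 / 0.0415 = $19,014.04

$19,014.04


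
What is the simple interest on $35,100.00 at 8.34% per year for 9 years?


Formula: I = P * r * t
Substituting: I = $35,100.00 * 0.0834 * 9
Step: I = $35,100.00 * 0.7506
I = $26,346.06

$26,346.06


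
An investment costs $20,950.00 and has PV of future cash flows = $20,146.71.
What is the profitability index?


Formula: PI = PV(cash flows) / initial investment
Substituting: PI = $20,146.71 / $20,950.00
PI = 0.9617

0.9617


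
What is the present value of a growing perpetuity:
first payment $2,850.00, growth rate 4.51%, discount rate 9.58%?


Formula: PV = C / (r - g)
Spread: r - g = 0.0958 - 0.0451 = 0.0507
Substituting: PV = $2,850.00 / 0.0507
PV = $56,213.02

$56,213.02


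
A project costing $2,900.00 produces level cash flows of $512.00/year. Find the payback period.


Formula: Payback = investment / annual cash flow
Substituting: Payback = $2,900.00 / $512.00
Payback = 5.6641 years

5.6641 years


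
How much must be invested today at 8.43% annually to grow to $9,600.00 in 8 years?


Formula: PV = FV / (1 + r)^n
Substituting: PV = $9,600.00 / (1 + 0.0843)^8
Discount factor: (1.0843)^8 = 1.910714
PV = $9,600.00 / 1.910714 = $5,024.30

$5,024.30


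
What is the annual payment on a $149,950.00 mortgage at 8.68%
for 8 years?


Formula: PMT = PV * r / (1 - (1+r)^(-n))
Denominator: 1 - (1 + 0.0868)^(-8) = 0.48619
Numerator: $149,950.00 * 0.0868 = 13015.66
PMT = 13015.66 / 0.48619 = $26,770.75

$26,770.75


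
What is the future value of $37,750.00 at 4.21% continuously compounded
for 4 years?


Formula: FV = P * e^(r*t)
Exponent: r*t = 0.0421 * 4 = 0.1684
e^(0.1684) = 1.18341
FV = $37,750.00 * 1.18341 = $44,673.72

$44,673.72


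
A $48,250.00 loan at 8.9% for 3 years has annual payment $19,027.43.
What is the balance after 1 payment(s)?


Formula: Balance = PV*(1+r)^k - PMT*((1+r)^k - 1)/r
Growth: (1 + 0.089)^1 = 1.089
Accumulated factor: ((1+r)^k - 1)/r = 1.0
Balance = $48,250.00 * 1.089 - $19,027.43 * 1.0
Balance = $33,516.82

$33,516.82


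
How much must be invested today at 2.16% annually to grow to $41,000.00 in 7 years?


Formula: PV = FV / (1 + r)^n
Substituting: PV = $41,000.00 / (1 + 0.0216)^7
Discount factor: (1.0216)^7 = 1.161358
PV = $41,000.00 / 1.161358 = $35,303.49

$35,303.49


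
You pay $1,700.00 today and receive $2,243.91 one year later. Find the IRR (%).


Formula: IRR = C1/C0 - 1
Substituting: IRR = $2,243.91 / $1,700.00 - 1
Ratio: 1.319947 - 1 = 0.319947
IRR = 31.9947%

31.9947%


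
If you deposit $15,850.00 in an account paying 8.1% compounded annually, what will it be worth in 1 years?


Formula: FV = P * (1 + r)^n
Substituting: FV = $15,850.00 * (1 + 0.081)^1
Growth factor: (1.081)^1 = 1.081
FV = $15,850.00 * 1.081 = $17,133.85

$17,133.85


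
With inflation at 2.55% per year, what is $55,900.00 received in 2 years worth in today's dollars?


Formula: Real value = nominal / (1 + inflation)^years
Price level: (1 + 0.0255)^2 = 1.05165
Real value = $55,900.00 / 1.05165 = $53,154.55

$53,154.55


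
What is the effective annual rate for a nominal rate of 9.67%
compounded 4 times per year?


Formula: EAR = (1 + r/m)^m - 1
Period rate: r/m = 0.0967 / 4 = 0.024175
Compounding: (1 + 0.024175)^4 = 1.100263
EAR = 1.100263 - 1 = 0.100263

0.100263


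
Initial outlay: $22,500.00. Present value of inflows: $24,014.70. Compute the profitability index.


Formula: PI = PV(cash flows) / initial investment
Substituting: PI = $24,014.70 / $22,500.00
PI = 1.0673

1.0673


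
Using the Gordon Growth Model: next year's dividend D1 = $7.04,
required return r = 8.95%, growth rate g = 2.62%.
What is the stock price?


Formula: P = D1 / (r - g)
Spread: r - g = 0.0895 - 0.0262 = 0.0633
Substituting: P = $7.04 / 0.0633
P = $111.22

$111.22


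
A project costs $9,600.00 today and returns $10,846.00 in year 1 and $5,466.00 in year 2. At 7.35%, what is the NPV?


Formula: NPV = C0 + C1/(1+r) + C2/(1+r)^2
Discount C1: $10,846.00 / (1 + 0.0735) = $10,103.40
Discount C2: $5,466.00 / (1 + 0.0735)^2 = $4,743.14
NPV = -$9,600.00 + $10,103.40 + $4,743.14 = $5,246.54

$5,246.54


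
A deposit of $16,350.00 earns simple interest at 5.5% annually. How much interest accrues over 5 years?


Formula: I = P * r * t
Substituting: I = $16,350.00 * 0.055 * 5
Step: I = $16,350.00 * 0.275
I = $4,496.25

$4,496.25


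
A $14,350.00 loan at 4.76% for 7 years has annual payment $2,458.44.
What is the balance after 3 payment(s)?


Formula: Balance = PV*(1+r)^k - PMT*((1+r)^k - 1)/r
Growth: (1 + 0.0476)^3 = 1.149705
Accumulated factor: ((1+r)^k - 1)/r = 3.145066
Balance = $14,350.00 * 1.149705 - $2,458.44 * 3.145066
Balance = $8,766.31

$8,766.31


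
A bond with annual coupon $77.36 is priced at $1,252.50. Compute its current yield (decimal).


Formula: Current yield = annual coupon / price
Substituting: CY = $77.36 / $1,252.50
CY = 0.061764

0.061764


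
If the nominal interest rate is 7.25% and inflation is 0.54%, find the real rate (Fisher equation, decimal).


Formula: (1 + r_real) = (1 + r_nom) / (1 + inflation)
Substituting: (1 + r_real) = 1.0725 / 1.0054
(1 + r_real) = 1.06674
r_real = 1.06674 - 1 = 0.06674

0.06674


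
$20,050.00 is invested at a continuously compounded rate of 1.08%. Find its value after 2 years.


Formula: FV = P * e^(r*t)
Exponent: r*t = 0.0108 * 2 = 0.0216
e^(0.0216) = 1.021835
FV = $20,050.00 * 1.021835 = $20,487.79

$20,487.79


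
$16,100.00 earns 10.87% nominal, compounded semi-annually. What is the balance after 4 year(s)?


Formula: FV = P * (1 + r/m)^(m*t)
Period rate: r/m = 0.1087 / 2 = 0.05435
Total periods: m*t = 2 * 4 = 8
Growth factor: (1 + 0.05435)^8 = 1.527138
FV = $16,100.00 * 1.527138 = $24,586.93

$24,586.93


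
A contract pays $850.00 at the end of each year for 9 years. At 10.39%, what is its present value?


Formula: PV = PMT * (1 - (1+r)^(-n)) / r
Discount factor: (1 + 0.1039)^(-9) = 0.410802
Bracket: 1 - 0.410802 = 0.589198
PV = $850.00 * 0.589198 / 0.1039 = $4,820.20

$4,820.20


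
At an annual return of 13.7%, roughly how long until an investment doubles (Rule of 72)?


Formula: Years ≈ 72 / r
Substituting: Years ≈ 72 / 13.7
Years ≈ 5.3

5.3 years


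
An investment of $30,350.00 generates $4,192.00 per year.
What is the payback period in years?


Formula: Payback = investment / annual cash flow
Substituting: Payback = $30,350.00 / $4,192.00
Payback = 7.24 years

7.24 years


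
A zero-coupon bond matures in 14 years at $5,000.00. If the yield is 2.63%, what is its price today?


Formula: Price = FV / (1 + r)^n
Substituting: Price = $5,000.00 / (1 + 0.0263)^14
Discount factor: (1.0263)^14 = 1.438271
Price = $5,000.00 / 1.438271 = $3,476.40

$3,476.40


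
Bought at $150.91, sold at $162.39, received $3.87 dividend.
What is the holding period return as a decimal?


Formula: HPR = (P1 - P0 + D) / P0
Gain: $162.39 - $150.91 + $3.87 = $15.35
HPR = $15.35 / $150.91 = 0.1017

0.1017


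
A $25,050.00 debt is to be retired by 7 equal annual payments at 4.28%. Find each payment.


Formula: PMT = PV * r / (1 - (1+r)^(-n))
Denominator: 1 - (1 + 0.0428)^(-7) = 0.254251
Numerator: $25,050.00 * 0.0428 = 1072.14
PMT = 1072.14 / 0.254251 = $4,216.86

$4,216.86


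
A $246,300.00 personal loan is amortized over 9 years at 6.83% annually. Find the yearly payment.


Formula: PMT = PV * r / (1 - (1+r)^(-n))
Denominator: 1 - (1 + 0.0683)^(-9) = 0.448226
Numerator: $246,300.00 * 0.0683 = 16822.29
PMT = 16822.29 / 0.448226 = $37,530.79

$37,530.79


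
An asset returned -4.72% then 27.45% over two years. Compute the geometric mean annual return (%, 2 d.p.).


Formula: Geometric mean = ((1+r1)*(1+r2))^(1/2) - 1
Product: (1 + -0.0472) * (1 + 0.2745) = 0.9528 * 1.2745 = 1.214344
Square root: 1.214344^0.5 = 1.101973
Geometric mean = 1.101973 - 1 = 0.101973
As percentage: 10.20%

10.20%


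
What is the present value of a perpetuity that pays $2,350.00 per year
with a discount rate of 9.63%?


Formula: PV = C / r
Substituting: PV = $2,350.00 / 0.0963
PV = $24,402.91

$24,402.91


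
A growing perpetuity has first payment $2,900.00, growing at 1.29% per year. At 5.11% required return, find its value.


Formula: PV = C / (r - g)
Spread: r - g = 0.0511 - 0.0129 = 0.0382
Substituting: PV = $2,900.00 / 0.0382
PV = $75,916.23

$75,916.23


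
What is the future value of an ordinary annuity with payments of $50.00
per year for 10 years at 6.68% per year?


Formula: FV = PMT * ((1+r)^n - 1) / r
Growth factor: (1 + 0.0668)^10 = 1.909106
Numerator: 1.909106 - 1 = 0.909106
FV = $50.00 * 0.909106 / 0.0668 = $680.47

$680.47


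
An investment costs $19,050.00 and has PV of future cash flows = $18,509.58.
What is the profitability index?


Formula: PI = PV(cash flows) / initial investment
Substituting: PI = $18,509.58 / $19,050.00
PI = 0.9716

0.9716


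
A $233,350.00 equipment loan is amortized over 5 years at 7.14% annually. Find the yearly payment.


Formula: PMT = PV * r / (1 - (1+r)^(-n))
Denominator: 1 - (1 + 0.0714)^(-5) = 0.29166
Numerator: $233,350.00 * 0.0714 = 16661.19
PMT = 16661.19 / 0.29166 = $57,125.39

$57,125.39


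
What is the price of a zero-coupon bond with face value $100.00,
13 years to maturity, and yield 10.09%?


Formula: Price = FV / (1 + r)^n
Substituting: Price = $100.00 / (1 + 0.1009)^13
Discount factor: (1.1009)^13 = 3.489172
Price = $100.00 / 3.489172 = $28.66

$28.66


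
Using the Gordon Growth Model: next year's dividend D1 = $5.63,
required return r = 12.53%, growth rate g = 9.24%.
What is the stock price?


Formula: P = D1 / (r - g)
Spread: r - g = 0.1253 - 0.0924 = 0.0329
Substituting: P = $5.63 / 0.0329
P = $171.12

$171.12


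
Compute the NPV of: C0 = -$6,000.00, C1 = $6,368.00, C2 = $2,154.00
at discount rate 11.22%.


Formula: NPV = C0 + C1/(1+r) + C2/(1+r)^2
Discount C1: $6,368.00 / (1 + 0.1122) = $5,725.59
Discount C2: $2,154.00 / (1 + 0.1122)^2 = $1,741.33
NPV = -$6,000.00 + $5,725.59 + $1,741.33 = $1,466.91

$1,466.91


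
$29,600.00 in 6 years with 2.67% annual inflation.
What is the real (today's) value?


Formula: Real value = nominal / (1 + inflation)^years
Price level: (1 + 0.0267)^6 = 1.171282
Real value = $29,600.00 / 1.171282 = $25,271.46

$25,271.46


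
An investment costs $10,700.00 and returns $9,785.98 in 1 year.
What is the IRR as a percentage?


Formula: IRR = C1/C0 - 1
Substituting: IRR = $9,785.98 / $10,700.00 - 1
Ratio: 0.914578 - 1 = -0.085422
IRR = -8.5422%

-8.5422%


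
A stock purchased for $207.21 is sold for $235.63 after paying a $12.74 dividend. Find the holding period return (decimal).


Formula: HPR = (P1 - P0 + D) / P0
Gain: $235.63 - $207.21 + $12.74 = $41.16
HPR = $41.16 / $207.21 = 0.1986

0.1986


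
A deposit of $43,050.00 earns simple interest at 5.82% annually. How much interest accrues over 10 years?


Formula: I = P * r * t
Substituting: I = $43,050.00 * 0.0582 * 10
Step: I = $43,050.00 * 0.582
I = $25,055.10

$25,055.10


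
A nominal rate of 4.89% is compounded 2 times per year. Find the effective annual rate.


Formula: EAR = (1 + r/m)^m - 1
Period rate: r/m = 0.0489 / 2 = 0.02445
Compounding: (1 + 0.02445)^2 = 1.049498
EAR = 1.049498 - 1 = 0.049498

0.049498


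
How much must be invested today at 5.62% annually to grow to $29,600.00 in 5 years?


Formula: PV = FV / (1 + r)^n
Substituting: PV = $29,600.00 / (1 + 0.0562)^5
Discount factor: (1.0562)^5 = 1.31441
PV = $29,600.00 / 1.31441 = $22,519.61

$22,519.61


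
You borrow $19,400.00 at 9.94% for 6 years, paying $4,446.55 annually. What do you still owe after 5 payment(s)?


Formula: Balance = PV*(1+r)^k - PMT*((1+r)^k - 1)/r
Growth: (1 + 0.0994)^5 = 1.606122
Accumulated factor: ((1+r)^k - 1)/r = 6.097812
Balance = $19,400.00 * 1.606122 - $4,446.55 * 6.097812
Balance = $4,044.55

$4,044.55


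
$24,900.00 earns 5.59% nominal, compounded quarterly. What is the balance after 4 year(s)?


Formula: FV = P * (1 + r/m)^(m*t)
Period rate: r/m = 0.0559 / 4 = 0.013975
Total periods: m*t = 4 * 4 = 16
Growth factor: (1 + 0.013975)^16 = 1.248636
FV = $24,900.00 * 1.248636 = $31,091.04

$31,091.04


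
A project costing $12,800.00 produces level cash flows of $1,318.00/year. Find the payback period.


Formula: Payback = investment / annual cash flow
Substituting: Payback = $12,800.00 / $1,318.00
Payback = 9.7117 years

9.7117 years


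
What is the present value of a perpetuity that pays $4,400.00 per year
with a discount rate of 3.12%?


Formula: PV = C / r
Substituting: PV = $4,400.00 / 0.0312
PV = $141,025.64

$141,025.64


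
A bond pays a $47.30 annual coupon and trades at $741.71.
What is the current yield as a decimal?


Formula: Current yield = annual coupon / price
Substituting: CY = $47.30 / $741.71
CY = 0.063772

0.063772


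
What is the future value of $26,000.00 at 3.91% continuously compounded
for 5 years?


Formula: FV = P * e^(r*t)
Exponent: r*t = 0.0391 * 5 = 0.1955
e^(0.1955) = 1.215919
FV = $26,000.00 * 1.215919 = $31,613.89

$31,613.89


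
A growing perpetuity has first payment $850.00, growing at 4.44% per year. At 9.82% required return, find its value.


Formula: PV = C / (r - g)
Spread: r - g = 0.0982 - 0.0444 = 0.0538
Substituting: PV = $850.00 / 0.0538
PV = $15,799.26

$15,799.26


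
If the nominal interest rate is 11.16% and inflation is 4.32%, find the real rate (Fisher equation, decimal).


Formula: (1 + r_real) = (1 + r_nom) / (1 + inflation)
Substituting: (1 + r_real) = 1.1116 / 1.0432
(1 + r_real) = 1.065567
r_real = 1.065567 - 1 = 0.065567

0.065567


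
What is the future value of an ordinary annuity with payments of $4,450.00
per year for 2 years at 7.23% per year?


Formula: FV = PMT * ((1+r)^n - 1) / r
Growth factor: (1 + 0.0723)^2 = 1.149827
Numerator: 1.149827 - 1 = 0.149827
FV = $4,450.00 * 0.149827 / 0.0723 = $9,221.74

$9,221.74


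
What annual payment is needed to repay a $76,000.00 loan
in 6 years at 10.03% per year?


Formula: PMT = PV * r / (1 - (1+r)^(-n))
Denominator: 1 - (1 + 0.1003)^(-6) = 0.436449
Numerator: $76,000.00 * 0.1003 = 7622.8
PMT = 7622.8 / 0.436449 = $17,465.51

$17,465.51


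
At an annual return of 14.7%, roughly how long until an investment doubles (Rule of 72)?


Formula: Years ≈ 72 / r
Substituting: Years ≈ 72 / 14.7
Years ≈ 4.9

4.9 years


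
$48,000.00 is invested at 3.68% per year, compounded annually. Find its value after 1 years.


Formula: FV = P * (1 + r)^n
Substituting: FV = $48,000.00 * (1 + 0.0368)^1
Growth factor: (1.0368)^1 = 1.0368
FV = $48,000.00 * 1.0368 = $49,766.40

$49,766.40


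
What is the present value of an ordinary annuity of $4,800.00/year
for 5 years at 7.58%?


Formula: PV = PMT * (1 - (1+r)^(-n)) / r
Discount factor: (1 + 0.0758)^(-5) = 0.693973
Bracket: 1 - 0.693973 = 0.306027
PV = $4,800.00 * 0.306027 / 0.0758 = $19,379.05

$19,379.05


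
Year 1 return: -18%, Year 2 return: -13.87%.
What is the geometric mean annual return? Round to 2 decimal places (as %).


Formula: Geometric mean = ((1+r1)*(1+r2))^(1/2) - 1
Product: (1 + -0.18) * (1 + -0.1387) = 0.82 * 0.8613 = 0.706266
Square root: 0.706266^0.5 = 0.840396
Geometric mean = 0.840396 - 1 = -0.159604
As percentage: -15.96%

-15.96%


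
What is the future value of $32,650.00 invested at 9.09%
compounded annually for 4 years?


Formula: FV = P * (1 + r)^n
Substituting: FV = $32,650.00 * (1 + 0.0909)^4
Growth factor: (1.0909)^4 = 1.416249
FV = $32,650.00 * 1.416249 = $46,240.55

$46,240.55


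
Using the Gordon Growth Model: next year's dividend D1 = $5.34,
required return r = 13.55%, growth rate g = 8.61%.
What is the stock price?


Formula: P = D1 / (r - g)
Spread: r - g = 0.1355 - 0.0861 = 0.0494
Substituting: P = $5.34 / 0.0494
P = $108.10

$108.10


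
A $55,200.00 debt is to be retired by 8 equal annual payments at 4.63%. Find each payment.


Formula: PMT = PV * r / (1 - (1+r)^(-n))
Denominator: 1 - (1 + 0.0463)^(-8) = 0.303774
Numerator: $55,200.00 * 0.0463 = 2555.76
PMT = 2555.76 / 0.303774 = $8,413.36

$8,413.36


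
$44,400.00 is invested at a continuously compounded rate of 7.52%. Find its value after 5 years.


Formula: FV = P * e^(r*t)
Exponent: r*t = 0.0752 * 5 = 0.376
e^(0.376) = 1.456447
FV = $44,400.00 * 1.456447 = $64,666.25

$64,666.25


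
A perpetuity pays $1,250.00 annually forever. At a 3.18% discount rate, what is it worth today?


Formula: PV = C / r
Substituting: PV = $1,250.00 / 0.0318
PV = $39,308.18

$39,308.18


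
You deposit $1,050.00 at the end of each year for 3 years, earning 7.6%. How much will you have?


Formula: FV = PMT * ((1+r)^n - 1) / r
Growth factor: (1 + 0.076)^3 = 1.245767
Numerator: 1.245767 - 1 = 0.245767
FV = $1,050.00 * 0.245767 / 0.076 = $3,395.46

$3,395.46


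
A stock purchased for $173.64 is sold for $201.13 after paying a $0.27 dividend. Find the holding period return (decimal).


Formula: HPR = (P1 - P0 + D) / P0
Gain: $201.13 - $173.64 + $0.27 = $27.76
HPR = $27.76 / $173.64 = 0.1599

0.1599


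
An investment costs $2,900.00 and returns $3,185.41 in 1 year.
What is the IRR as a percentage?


Formula: IRR = C1/C0 - 1
Substituting: IRR = $3,185.41 / $2,900.00 - 1
Ratio: 1.098417 - 1 = 0.098417
IRR = 9.8417%

9.8417%


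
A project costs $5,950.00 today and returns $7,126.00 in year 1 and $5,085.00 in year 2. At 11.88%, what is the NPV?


Formula: NPV = C0 + C1/(1+r) + C2/(1+r)^2
Discount C1: $7,126.00 / (1 + 0.1188) = $6,369.32
Discount C2: $5,085.00 / (1 + 0.1188)^2 = $4,062.43
NPV = -$5,950.00 + $6,369.32 + $4,062.43 = $4,481.76

$4,481.76


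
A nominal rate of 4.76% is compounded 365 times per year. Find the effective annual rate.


Formula: EAR = (1 + r/m)^m - 1
Period rate: r/m = 0.0476 / 365 = 0.00013
Compounding: (1 + 0.00013)^365 = 1.048748
EAR = 1.048748 - 1 = 0.048748

0.048748


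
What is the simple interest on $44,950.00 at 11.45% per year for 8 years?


Formula: I = P * r * t
Substituting: I = $44,950.00 * 0.1145 * 8
Step: I = $44,950.00 * 0.916
I = $41,174.20

$41,174.20


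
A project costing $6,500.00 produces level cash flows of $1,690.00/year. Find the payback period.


Formula: Payback = investment / annual cash flow
Substituting: Payback = $6,500.00 / $1,690.00
Payback = 3.8462 years

3.8462 years


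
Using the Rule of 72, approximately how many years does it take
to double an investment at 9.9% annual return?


Formula: Years ≈ 72 / r
Substituting: Years ≈ 72 / 9.9
Years ≈ 7.3

7.3 years


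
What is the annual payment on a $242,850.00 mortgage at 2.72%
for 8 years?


Formula: PMT = PV * r / (1 - (1+r)^(-n))
Denominator: 1 - (1 + 0.0272)^(-8) = 0.193211
Numerator: $242,850.00 * 0.0272 = 6605.52
PMT = 6605.52 / 0.193211 = $34,188.10

$34,188.10


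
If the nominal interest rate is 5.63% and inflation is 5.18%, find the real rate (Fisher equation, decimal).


Formula: (1 + r_real) = (1 + r_nom) / (1 + inflation)
Substituting: (1 + r_real) = 1.0563 / 1.0518
(1 + r_real) = 1.004278
r_real = 1.004278 - 1 = 0.004278

0.004278


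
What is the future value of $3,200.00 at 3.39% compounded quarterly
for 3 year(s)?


Formula: FV = P * (1 + r/m)^(m*t)
Period rate: r/m = 0.0339 / 4 = 0.008475
Total periods: m*t = 4 * 3 = 12
Growth factor: (1 + 0.008475)^12 = 1.106577
FV = $3,200.00 * 1.106577 = $3,541.05

$3,541.05


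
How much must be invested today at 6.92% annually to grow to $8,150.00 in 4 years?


Formula: PV = FV / (1 + r)^n
Substituting: PV = $8,150.00 / (1 + 0.0692)^4
Discount factor: (1.0692)^4 = 1.30688
PV = $8,150.00 / 1.30688 = $6,236.23

$6,236.23


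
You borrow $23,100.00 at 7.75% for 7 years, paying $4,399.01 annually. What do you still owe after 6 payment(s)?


Formula: Balance = PV*(1+r)^k - PMT*((1+r)^k - 1)/r
Growth: (1 + 0.0775)^6 = 1.564962
Accumulated factor: ((1+r)^k - 1)/r = 7.289827
Balance = $23,100.00 * 1.564962 - $4,399.01 * 7.289827
Balance = $4,082.59

$4,082.59


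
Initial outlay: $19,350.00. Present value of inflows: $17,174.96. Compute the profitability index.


Formula: PI = PV(cash flows) / initial investment
Substituting: PI = $17,174.96 / $19,350.00
PI = 0.8876

0.8876


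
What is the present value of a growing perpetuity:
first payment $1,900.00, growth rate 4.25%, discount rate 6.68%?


Formula: PV = C / (r - g)
Spread: r - g = 0.0668 - 0.0425 = 0.0243
Substituting: PV = $1,900.00 / 0.0243
PV = $78,189.30

$78,189.30


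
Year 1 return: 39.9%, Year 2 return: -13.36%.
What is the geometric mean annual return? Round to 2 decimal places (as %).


Formula: Geometric mean = ((1+r1)*(1+r2))^(1/2) - 1
Product: (1 + 0.399) * (1 + -0.1336) = 1.399 * 0.8664 = 1.212094
Square root: 1.212094^0.5 = 1.100951
Geometric mean = 1.100951 - 1 = 0.100951
As percentage: 10.10%

10.10%


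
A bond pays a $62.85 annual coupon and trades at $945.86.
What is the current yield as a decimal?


Formula: Current yield = annual coupon / price
Substituting: CY = $62.85 / $945.86
CY = 0.066447

0.066447


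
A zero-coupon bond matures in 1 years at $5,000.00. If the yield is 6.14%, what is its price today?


Formula: Price = FV / (1 + r)^n
Substituting: Price = $5,000.00 / (1 + 0.0614)^1
Discount factor: (1.0614)^1 = 1.0614
Price = $5,000.00 / 1.0614 = $4,710.76

$4,710.76


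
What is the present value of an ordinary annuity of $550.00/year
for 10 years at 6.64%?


Formula: PV = PMT * (1 - (1+r)^(-n)) / r
Discount factor: (1 + 0.0664)^(-10) = 0.525773
Bracket: 1 - 0.525773 = 0.474227
PV = $550.00 * 0.474227 / 0.0664 = $3,928.08

$3,928.08


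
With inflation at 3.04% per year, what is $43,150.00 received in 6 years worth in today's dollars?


Formula: Real value = nominal / (1 + inflation)^years
Price level: (1 + 0.0304)^6 = 1.196837
Real value = $43,150.00 / 1.196837 = $36,053.36

$36,053.36


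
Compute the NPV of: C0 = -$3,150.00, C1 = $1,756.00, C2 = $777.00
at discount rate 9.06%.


Formula: NPV = C0 + C1/(1+r) + C2/(1+r)^2
Discount C1: $1,756.00 / (1 + 0.0906) = $1,610.12
Discount C2: $777.00 / (1 + 0.0906)^2 = $653.27
NPV = -$3,150.00 + $1,610.12 + $653.27 = -$886.61

-$886.61


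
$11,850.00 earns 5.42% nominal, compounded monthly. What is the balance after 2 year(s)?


Formula: FV = P * (1 + r/m)^(m*t)
Period rate: r/m = 0.0542 / 12 = 0.004517
Total periods: m*t = 12 * 2 = 24
Growth factor: (1 + 0.004517)^24 = 1.114221
FV = $11,850.00 * 1.114221 = $13,203.52

$13,203.52


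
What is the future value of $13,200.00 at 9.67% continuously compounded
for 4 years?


Formula: FV = P * e^(r*t)
Exponent: r*t = 0.0967 * 4 = 0.3868
e^(0.3868) = 1.472262
FV = $13,200.00 * 1.472262 = $19,433.86

$19,433.86
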